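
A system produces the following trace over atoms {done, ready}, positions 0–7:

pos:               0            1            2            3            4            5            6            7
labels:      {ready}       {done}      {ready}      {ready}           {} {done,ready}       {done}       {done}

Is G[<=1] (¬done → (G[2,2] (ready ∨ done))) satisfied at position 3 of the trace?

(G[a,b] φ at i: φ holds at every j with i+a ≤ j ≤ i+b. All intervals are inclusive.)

Check (¬done → (G[2,2] (ready ∨ done))) at every j in [3,4]:
  j=3: antecedent true; consequent holds on [5,5] → ✓
  j=4: antecedent true; consequent holds on [6,6] → ✓
All positions satisfy it → formula holds.

Yes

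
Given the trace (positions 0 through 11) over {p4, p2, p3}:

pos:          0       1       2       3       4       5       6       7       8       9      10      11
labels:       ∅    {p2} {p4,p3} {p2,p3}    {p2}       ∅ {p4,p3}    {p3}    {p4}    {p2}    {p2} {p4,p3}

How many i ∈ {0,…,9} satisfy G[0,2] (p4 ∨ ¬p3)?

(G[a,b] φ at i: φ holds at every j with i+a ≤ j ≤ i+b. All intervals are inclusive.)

4

Evaluate at each i in [0,9]:
  i=0: ✓ (all of [0,2])
  i=1: ✗ (fails at j=3)
  i=2: ✗ (fails at j=3)
  i=3: ✗ (fails at j=3)
  i=4: ✓ (all of [4,6])
  i=5: ✗ (fails at j=7)
  i=6: ✗ (fails at j=7)
  i=7: ✗ (fails at j=7)
  i=8: ✓ (all of [8,10])
  i=9: ✓ (all of [9,11])
Positions where it holds: {0, 4, 8, 9} → 4.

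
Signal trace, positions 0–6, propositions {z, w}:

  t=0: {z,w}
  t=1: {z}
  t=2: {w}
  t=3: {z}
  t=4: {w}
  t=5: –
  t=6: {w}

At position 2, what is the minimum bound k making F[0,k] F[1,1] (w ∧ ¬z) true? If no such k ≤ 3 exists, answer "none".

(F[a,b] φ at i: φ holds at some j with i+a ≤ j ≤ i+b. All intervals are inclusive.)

Scan j = 2,3,… for F[1,1] (w ∧ ¬z):
  j=2: fails
  j=3: holds
First hit at j=3, so smallest k = 3-2 = 1.

1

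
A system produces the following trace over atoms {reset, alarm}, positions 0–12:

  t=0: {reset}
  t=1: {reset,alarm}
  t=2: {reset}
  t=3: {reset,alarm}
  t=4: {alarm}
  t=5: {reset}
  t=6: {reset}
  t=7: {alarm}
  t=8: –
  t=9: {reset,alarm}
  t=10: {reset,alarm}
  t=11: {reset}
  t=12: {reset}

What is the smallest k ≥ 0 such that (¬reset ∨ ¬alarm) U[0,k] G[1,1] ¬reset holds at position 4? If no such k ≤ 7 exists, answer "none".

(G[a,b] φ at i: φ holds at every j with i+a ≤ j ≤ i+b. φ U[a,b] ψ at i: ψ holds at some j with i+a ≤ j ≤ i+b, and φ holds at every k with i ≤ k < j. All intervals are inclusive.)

Need earliest j ≥ 4 with G[1,1] ¬reset, and (¬reset ∨ ¬alarm) at every k in [4,j-1].
  j=4: rhs fails.
  j=5: rhs fails.
  j=6: rhs holds; lhs holds on [4,5]. k = 2.

2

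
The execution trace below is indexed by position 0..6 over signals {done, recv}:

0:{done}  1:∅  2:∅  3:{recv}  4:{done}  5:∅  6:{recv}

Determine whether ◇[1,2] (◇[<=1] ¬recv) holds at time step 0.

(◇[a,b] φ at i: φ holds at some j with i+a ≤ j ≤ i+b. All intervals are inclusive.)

Check ◇[<=1] ¬recv at each j in [1,2]:
  j=1: holds (witness at 1)
  j=2: holds (witness at 2)
Found at j=1 → formula holds.

Holds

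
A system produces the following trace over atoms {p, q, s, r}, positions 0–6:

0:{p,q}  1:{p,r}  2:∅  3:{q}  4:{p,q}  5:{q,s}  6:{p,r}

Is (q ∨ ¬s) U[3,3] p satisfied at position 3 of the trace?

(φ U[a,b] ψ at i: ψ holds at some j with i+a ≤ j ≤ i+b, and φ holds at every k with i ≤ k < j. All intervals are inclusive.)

Need some j in [6,6] with p, and (q ∨ ¬s) at every k in [3,j-1].
  j=6: p holds; (q ∨ ¬s) holds at every k in [3,5] → satisfied.

True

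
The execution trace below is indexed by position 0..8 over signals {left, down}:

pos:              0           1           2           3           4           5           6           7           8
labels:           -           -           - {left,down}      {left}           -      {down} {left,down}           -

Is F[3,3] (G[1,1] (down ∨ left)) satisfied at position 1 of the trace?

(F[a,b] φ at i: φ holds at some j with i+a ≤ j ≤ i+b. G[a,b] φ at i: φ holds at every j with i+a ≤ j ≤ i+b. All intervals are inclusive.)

Check G[1,1] (down ∨ left) at each j in [4,4]:
  j=4: fails at 5
No position in the window satisfies it → formula fails.

False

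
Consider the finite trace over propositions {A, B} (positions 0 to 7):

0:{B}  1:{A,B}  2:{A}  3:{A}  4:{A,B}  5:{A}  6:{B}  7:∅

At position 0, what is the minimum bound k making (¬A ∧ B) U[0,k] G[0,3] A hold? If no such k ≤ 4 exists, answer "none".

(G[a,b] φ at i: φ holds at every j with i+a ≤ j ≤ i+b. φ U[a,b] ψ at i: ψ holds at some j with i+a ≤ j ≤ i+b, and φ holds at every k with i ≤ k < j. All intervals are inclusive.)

1

Need earliest j ≥ 0 with G[0,3] A, and (¬A ∧ B) at every k in [0,j-1].
  j=0: rhs fails.
  j=1: rhs holds; lhs holds on [0,0]. k = 1.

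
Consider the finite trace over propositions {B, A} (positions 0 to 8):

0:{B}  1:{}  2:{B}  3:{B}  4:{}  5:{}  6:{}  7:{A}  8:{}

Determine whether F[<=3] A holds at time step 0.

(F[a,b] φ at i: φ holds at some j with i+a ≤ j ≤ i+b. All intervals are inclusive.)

Check A at each j in [0,3]:
  j=0: false
  j=1: false
  j=2: false
  j=3: false
No position in the window satisfies it → formula fails.

Does not hold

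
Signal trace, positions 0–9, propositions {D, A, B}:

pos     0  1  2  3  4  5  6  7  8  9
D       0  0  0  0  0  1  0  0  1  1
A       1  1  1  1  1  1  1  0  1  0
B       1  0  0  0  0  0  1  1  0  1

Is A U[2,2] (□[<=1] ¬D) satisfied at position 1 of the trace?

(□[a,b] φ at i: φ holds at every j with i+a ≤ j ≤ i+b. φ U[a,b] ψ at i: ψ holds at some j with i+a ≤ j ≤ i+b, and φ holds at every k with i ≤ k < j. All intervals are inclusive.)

Yes

Need some j in [3,3] with □[<=1] ¬D, and A at every k in [1,j-1].
  j=3: □[<=1] ¬D holds; A holds at every k in [1,2] → satisfied.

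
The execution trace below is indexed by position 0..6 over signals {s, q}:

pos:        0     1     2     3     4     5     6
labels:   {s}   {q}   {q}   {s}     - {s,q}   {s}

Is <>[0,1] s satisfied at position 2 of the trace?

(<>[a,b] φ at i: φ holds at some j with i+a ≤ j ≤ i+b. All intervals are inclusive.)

True

Check s at each j in [2,3]:
  j=2: false
  j=3: true
Found at j=3 → formula holds.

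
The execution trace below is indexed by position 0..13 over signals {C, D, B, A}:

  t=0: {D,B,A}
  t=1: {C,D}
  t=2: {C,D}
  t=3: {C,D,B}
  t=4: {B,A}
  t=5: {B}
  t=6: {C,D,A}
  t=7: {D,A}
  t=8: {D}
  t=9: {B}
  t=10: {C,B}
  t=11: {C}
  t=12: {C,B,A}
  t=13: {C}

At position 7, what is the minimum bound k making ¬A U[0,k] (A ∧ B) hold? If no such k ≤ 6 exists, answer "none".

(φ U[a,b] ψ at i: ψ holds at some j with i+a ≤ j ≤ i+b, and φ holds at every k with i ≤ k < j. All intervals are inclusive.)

Need earliest j ≥ 7 with (A ∧ B), and ¬A at every k in [7,j-1].
  j=7: rhs fails.
  j=8: rhs fails.
  j=9: rhs fails.
  j=10: rhs fails.
  j=11: rhs fails.
  j=12: rhs holds but lhs fails at k=7.
  j=13: rhs fails.
No witness within the range → none.

none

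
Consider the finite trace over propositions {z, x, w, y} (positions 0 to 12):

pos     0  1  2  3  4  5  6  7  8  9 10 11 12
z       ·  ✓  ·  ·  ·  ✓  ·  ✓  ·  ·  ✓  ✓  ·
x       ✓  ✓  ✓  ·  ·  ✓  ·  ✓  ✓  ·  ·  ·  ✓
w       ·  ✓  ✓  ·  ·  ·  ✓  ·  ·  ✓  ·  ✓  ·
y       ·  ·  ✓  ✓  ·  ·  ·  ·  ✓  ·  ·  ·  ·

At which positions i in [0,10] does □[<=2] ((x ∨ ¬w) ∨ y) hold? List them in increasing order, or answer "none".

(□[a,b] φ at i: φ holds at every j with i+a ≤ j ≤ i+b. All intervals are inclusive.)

Evaluate at each i in [0,10]:
  i=0: ✓ (all of [0,2])
  i=1: ✓ (all of [1,3])
  i=2: ✓ (all of [2,4])
  i=3: ✓ (all of [3,5])
  i=4: ✗ (fails at j=6)
  i=5: ✗ (fails at j=6)
  i=6: ✗ (fails at j=6)
  i=7: ✗ (fails at j=9)
  i=8: ✗ (fails at j=9)
  i=9: ✗ (fails at j=9)
  i=10: ✗ (fails at j=11)

0, 1, 2, 3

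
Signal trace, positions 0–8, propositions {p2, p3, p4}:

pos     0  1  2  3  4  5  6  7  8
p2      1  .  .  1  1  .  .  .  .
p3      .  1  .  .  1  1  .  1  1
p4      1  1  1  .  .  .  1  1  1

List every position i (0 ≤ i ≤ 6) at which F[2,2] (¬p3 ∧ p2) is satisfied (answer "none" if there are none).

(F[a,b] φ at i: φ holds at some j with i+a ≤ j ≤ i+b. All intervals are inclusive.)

Evaluate at each i in [0,6]:
  i=0: ✗ (none in [2,2])
  i=1: ✓ (witness j=3)
  i=2: ✗ (none in [4,4])
  i=3: ✗ (none in [5,5])
  i=4: ✗ (none in [6,6])
  i=5: ✗ (none in [7,7])
  i=6: ✗ (none in [8,8])

1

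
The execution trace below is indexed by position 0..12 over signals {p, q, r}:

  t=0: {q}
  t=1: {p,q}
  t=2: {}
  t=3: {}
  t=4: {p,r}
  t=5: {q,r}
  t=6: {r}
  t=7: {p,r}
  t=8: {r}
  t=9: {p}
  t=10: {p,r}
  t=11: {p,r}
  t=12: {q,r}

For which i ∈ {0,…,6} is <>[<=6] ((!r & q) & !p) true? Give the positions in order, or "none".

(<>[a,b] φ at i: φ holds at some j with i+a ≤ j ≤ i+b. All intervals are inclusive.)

Evaluate at each i in [0,6]:
  i=0: ✓ (witness j=0)
  i=1: ✗ (none in [1,7])
  i=2: ✗ (none in [2,8])
  i=3: ✗ (none in [3,9])
  i=4: ✗ (none in [4,10])
  i=5: ✗ (none in [5,11])
  i=6: ✗ (none in [6,12])

0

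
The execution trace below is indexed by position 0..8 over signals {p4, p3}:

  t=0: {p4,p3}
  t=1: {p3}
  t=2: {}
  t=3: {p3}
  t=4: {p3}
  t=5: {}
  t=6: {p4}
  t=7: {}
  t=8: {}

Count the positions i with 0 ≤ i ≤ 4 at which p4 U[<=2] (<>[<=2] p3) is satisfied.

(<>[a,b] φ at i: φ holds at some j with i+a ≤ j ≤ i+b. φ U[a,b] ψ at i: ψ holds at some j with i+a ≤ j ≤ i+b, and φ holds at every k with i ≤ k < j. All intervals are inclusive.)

Evaluate at each i in [0,4]:
  i=0: ✓ (rhs at j=0)
  i=1: ✓ (rhs at j=1)
  i=2: ✓ (rhs at j=2)
  i=3: ✓ (rhs at j=3)
  i=4: ✓ (rhs at j=4)
Positions where it holds: {0, 1, 2, 3, 4} → 5.

5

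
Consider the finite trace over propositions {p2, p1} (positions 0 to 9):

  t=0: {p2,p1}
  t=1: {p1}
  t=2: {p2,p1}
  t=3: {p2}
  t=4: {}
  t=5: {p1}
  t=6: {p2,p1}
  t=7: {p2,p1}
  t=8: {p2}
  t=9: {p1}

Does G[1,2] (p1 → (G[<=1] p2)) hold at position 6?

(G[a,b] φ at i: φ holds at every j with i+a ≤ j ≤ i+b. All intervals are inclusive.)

Check (p1 → (G[<=1] p2)) at every j in [7,8]:
  j=7: antecedent true; consequent holds on [7,8] → ✓
  j=8: antecedent false → ✓
All positions satisfy it → formula holds.

True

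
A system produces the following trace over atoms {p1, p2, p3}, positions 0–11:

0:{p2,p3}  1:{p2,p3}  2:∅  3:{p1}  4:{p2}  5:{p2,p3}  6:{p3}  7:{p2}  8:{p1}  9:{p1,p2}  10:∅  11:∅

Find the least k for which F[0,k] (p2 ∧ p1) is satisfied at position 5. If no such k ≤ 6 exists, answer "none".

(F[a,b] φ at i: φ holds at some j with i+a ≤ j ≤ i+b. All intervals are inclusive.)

Scan j = 5,6,… for (p2 ∧ p1):
  j=5: fails
  j=6: fails
  j=7: fails
  j=8: fails
  j=9: holds
First hit at j=9, so smallest k = 9-5 = 4.

4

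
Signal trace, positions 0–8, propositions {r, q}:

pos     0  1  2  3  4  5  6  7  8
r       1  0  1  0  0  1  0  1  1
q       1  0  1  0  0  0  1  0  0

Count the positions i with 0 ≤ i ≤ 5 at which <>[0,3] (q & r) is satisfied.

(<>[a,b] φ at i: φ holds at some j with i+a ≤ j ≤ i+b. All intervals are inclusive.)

3

Evaluate at each i in [0,5]:
  i=0: ✓ (witness j=0)
  i=1: ✓ (witness j=2)
  i=2: ✓ (witness j=2)
  i=3: ✗ (none in [3,6])
  i=4: ✗ (none in [4,7])
  i=5: ✗ (none in [5,8])
Positions where it holds: {0, 1, 2} → 3.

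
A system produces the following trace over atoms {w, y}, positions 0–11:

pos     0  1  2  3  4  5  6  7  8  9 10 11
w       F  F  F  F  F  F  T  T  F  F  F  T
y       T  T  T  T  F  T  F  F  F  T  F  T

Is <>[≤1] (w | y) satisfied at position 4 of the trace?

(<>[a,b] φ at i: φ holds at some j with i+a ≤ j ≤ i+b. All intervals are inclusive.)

Check (w | y) at each j in [4,5]:
  j=4: false
  j=5: true
Found at j=5 → formula holds.

True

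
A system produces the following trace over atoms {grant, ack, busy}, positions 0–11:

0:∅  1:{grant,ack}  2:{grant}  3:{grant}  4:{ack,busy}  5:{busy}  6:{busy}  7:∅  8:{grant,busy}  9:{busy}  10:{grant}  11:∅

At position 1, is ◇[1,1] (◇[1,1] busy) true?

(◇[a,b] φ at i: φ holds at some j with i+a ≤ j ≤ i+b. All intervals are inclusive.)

Does not hold

Check ◇[1,1] busy at each j in [2,2]:
  j=2: fails (none in [3,3])
No position in the window satisfies it → formula fails.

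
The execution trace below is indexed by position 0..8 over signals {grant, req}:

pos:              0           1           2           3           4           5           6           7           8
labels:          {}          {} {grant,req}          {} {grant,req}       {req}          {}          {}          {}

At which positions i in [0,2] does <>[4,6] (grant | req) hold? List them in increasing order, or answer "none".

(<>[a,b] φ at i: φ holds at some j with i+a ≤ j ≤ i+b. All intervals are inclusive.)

0, 1

Evaluate at each i in [0,2]:
  i=0: ✓ (witness j=4)
  i=1: ✓ (witness j=5)
  i=2: ✗ (none in [6,8])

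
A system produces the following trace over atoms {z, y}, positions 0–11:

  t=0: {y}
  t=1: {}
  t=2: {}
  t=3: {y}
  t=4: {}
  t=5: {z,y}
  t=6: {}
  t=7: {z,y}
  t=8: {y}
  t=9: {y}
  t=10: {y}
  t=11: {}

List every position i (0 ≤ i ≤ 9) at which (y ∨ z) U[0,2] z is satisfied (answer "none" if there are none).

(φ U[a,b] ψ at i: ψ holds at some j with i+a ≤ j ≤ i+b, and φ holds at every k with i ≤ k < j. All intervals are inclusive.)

Evaluate at each i in [0,9]:
  i=0: ✗ (no rhs in [0,2])
  i=1: ✗ (no rhs in [1,3])
  i=2: ✗ (no rhs in [2,4])
  i=3: ✗ (lhs fails at k=4 before rhs at j=5)
  i=4: ✗ (lhs fails at k=4 before rhs at j=5)
  i=5: ✓ (rhs at j=5)
  i=6: ✗ (lhs fails at k=6 before rhs at j=7)
  i=7: ✓ (rhs at j=7)
  i=8: ✗ (no rhs in [8,10])
  i=9: ✗ (no rhs in [9,11])

5, 7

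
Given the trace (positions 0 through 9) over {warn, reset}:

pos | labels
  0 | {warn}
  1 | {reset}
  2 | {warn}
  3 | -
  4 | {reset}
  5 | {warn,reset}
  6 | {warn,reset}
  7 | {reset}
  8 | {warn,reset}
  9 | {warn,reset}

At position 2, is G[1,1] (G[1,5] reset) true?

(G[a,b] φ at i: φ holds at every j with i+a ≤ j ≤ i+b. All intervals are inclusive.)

Check G[1,5] reset at every j in [3,3]:
  j=3: holds on [4,8]
All positions satisfy it → formula holds.

True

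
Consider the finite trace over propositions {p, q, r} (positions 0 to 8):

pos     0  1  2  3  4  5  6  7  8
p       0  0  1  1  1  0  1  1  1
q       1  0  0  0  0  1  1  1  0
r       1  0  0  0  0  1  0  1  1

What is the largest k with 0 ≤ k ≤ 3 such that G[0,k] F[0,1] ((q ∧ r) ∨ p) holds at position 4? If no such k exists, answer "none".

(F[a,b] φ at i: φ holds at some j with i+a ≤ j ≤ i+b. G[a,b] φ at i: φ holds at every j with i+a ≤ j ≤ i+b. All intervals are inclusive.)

3

F[0,1] ((q ∧ r) ∨ p) must hold from j=4 onward; find where it first fails.
  j=4: holds
  j=5: holds
  j=6: holds
  j=7: holds
Holds through j=7; largest k = 3.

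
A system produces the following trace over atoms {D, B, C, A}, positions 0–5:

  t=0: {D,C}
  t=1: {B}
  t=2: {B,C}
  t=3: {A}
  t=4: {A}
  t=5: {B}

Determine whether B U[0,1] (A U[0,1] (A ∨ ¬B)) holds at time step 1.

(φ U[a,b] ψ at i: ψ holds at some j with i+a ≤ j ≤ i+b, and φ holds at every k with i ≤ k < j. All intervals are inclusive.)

False

Need some j in [1,2] with (A U[0,1] (A ∨ ¬B)), and B at every k in [1,j-1].
  j=1: (A U[0,1] (A ∨ ¬B)) — fails.
  j=2: (A U[0,1] (A ∨ ¬B)) — fails.
No j in the window works → until fails.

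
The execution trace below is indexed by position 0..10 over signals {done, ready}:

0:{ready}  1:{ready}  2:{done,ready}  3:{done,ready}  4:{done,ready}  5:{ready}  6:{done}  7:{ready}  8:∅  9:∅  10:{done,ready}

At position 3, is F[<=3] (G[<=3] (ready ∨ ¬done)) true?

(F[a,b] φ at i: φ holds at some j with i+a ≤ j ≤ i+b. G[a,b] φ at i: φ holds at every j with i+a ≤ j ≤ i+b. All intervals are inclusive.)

Check G[<=3] (ready ∨ ¬done) at each j in [3,6]:
  j=3: fails at 6
  j=4: fails at 6
  j=5: fails at 6
  j=6: fails at 6
No position in the window satisfies it → formula fails.

Does not hold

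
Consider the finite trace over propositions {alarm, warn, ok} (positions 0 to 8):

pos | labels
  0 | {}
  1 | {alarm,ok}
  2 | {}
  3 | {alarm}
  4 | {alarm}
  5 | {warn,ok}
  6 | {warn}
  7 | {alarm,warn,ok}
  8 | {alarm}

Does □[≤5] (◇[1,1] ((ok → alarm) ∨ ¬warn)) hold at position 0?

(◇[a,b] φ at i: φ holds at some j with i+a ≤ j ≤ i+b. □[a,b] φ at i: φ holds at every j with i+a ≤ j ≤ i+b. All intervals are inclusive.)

Check ◇[1,1] ((ok → alarm) ∨ ¬warn) at every j in [0,5]:
  j=0: holds (witness at 1)
  j=1: holds (witness at 2)
  j=2: holds (witness at 3)
  j=3: holds (witness at 4)
  j=4: fails (none in [5,5])
  j=5: holds (witness at 6)
Fails at j=4 → formula fails.

False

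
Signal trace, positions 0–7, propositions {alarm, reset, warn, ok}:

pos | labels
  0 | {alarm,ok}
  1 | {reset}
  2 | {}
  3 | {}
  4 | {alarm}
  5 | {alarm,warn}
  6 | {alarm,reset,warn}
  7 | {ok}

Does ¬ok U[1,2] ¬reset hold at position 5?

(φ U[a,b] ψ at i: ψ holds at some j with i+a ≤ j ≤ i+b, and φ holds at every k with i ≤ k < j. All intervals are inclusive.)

True

Need some j in [6,7] with ¬reset, and ¬ok at every k in [5,j-1].
  j=6: ¬reset false.
  j=7: ¬reset holds; ¬ok holds at every k in [5,6] → satisfied.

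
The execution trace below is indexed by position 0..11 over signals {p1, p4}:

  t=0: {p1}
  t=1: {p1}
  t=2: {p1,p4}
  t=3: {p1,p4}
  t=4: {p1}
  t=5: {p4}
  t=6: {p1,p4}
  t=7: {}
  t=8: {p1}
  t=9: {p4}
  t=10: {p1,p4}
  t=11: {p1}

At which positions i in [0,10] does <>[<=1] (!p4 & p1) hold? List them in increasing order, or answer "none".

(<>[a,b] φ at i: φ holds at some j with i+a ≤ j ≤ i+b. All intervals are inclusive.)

0, 1, 3, 4, 7, 8, 10

Evaluate at each i in [0,10]:
  i=0: ✓ (witness j=0)
  i=1: ✓ (witness j=1)
  i=2: ✗ (none in [2,3])
  i=3: ✓ (witness j=4)
  i=4: ✓ (witness j=4)
  i=5: ✗ (none in [5,6])
  i=6: ✗ (none in [6,7])
  i=7: ✓ (witness j=8)
  i=8: ✓ (witness j=8)
  i=9: ✗ (none in [9,10])
  i=10: ✓ (witness j=11)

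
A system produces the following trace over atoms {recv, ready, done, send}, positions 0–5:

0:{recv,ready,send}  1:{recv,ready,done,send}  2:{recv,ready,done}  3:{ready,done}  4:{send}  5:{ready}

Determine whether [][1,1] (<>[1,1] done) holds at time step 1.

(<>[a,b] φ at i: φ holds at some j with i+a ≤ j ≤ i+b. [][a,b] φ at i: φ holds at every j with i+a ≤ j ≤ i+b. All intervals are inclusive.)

Check <>[1,1] done at every j in [2,2]:
  j=2: holds (witness at 3)
All positions satisfy it → formula holds.

Holds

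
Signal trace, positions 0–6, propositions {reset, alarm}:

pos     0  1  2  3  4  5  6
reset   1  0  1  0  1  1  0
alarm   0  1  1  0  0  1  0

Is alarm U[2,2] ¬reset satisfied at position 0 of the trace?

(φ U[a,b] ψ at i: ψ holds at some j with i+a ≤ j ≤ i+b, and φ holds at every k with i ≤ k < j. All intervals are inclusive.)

Need some j in [2,2] with ¬reset, and alarm at every k in [0,j-1].
  j=2: ¬reset false.
No j in the window works → until fails.

No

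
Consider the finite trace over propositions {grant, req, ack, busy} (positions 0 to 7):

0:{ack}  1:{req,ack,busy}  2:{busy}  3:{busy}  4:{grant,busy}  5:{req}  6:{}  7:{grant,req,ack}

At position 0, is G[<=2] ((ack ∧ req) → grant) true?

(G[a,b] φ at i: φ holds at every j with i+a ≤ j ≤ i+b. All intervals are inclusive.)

Check ((ack ∧ req) → grant) at every j in [0,2]:
  j=0: antecedent false → ✓
  j=1: antecedent true; consequent false → ✗
  j=2: antecedent false → ✓
Fails at j=1 → formula fails.

False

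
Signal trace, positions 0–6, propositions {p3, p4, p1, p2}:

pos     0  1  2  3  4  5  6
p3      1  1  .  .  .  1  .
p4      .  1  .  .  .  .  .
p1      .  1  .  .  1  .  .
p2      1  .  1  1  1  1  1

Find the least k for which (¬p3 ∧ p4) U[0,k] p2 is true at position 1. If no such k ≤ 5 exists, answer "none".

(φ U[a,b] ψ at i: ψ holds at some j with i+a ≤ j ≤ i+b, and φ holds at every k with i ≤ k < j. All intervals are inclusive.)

none

Need earliest j ≥ 1 with p2, and (¬p3 ∧ p4) at every k in [1,j-1].
  j=1: rhs fails.
  j=2: rhs holds but lhs fails at k=1.
  j=3: rhs holds but lhs fails at k=1.
  j=4: rhs holds but lhs fails at k=1.
  j=5: rhs holds but lhs fails at k=1.
  j=6: rhs holds but lhs fails at k=1.
No witness within the range → none.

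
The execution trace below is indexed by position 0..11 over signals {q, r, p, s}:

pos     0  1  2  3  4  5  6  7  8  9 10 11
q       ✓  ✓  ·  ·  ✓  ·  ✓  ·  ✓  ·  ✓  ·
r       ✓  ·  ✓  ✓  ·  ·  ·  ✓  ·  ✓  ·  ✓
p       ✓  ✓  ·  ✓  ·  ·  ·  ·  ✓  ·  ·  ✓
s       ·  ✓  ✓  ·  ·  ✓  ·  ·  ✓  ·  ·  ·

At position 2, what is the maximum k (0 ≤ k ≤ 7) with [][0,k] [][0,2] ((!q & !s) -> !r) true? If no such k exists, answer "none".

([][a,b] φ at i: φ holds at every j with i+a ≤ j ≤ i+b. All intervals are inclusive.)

[][0,2] ((!q & !s) -> !r) must hold from j=2 onward; find where it first fails.
  j=2: fails → no k works.

none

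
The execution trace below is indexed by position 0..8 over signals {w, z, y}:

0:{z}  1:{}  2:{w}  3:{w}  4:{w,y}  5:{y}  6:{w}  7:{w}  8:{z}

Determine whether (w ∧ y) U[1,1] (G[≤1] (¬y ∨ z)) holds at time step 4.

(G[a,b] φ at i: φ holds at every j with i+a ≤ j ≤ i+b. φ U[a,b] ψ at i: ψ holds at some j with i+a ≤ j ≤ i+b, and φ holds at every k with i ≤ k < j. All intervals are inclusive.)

Need some j in [5,5] with G[≤1] (¬y ∨ z), and (w ∧ y) at every k in [4,j-1].
  j=5: G[≤1] (¬y ∨ z) — fails at 5.
No j in the window works → until fails.

Does not hold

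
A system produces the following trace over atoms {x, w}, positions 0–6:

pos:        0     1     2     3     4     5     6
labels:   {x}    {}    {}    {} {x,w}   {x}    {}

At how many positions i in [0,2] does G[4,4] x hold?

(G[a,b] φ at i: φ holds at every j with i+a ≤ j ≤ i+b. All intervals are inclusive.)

Evaluate at each i in [0,2]:
  i=0: ✓ (all of [4,4])
  i=1: ✓ (all of [5,5])
  i=2: ✗ (fails at j=6)
Positions where it holds: {0, 1} → 2.

2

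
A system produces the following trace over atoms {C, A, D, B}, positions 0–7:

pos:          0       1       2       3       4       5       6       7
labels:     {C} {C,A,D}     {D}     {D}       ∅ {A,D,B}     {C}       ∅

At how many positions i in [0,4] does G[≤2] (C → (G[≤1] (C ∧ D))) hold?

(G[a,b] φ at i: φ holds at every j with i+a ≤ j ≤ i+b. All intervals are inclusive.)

Evaluate at each i in [0,4]:
  i=0: ✗ (fails at j=0)
  i=1: ✗ (fails at j=1)
  i=2: ✓ (all of [2,4])
  i=3: ✓ (all of [3,5])
  i=4: ✗ (fails at j=6)
Positions where it holds: {2, 3} → 2.

2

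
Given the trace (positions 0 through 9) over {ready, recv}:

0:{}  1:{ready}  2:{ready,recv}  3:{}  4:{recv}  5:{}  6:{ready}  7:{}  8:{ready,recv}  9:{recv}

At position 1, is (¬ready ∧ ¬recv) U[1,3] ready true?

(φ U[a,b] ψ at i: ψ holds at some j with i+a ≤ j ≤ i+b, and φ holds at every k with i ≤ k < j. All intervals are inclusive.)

Does not hold

Need some j in [2,4] with ready, and (¬ready ∧ ¬recv) at every k in [1,j-1].
  j=2: ready holds, but (¬ready ∧ ¬recv) fails at k=1 → not this j.
  j=3: ready false.
  j=4: ready false.
No j in the window works → until fails.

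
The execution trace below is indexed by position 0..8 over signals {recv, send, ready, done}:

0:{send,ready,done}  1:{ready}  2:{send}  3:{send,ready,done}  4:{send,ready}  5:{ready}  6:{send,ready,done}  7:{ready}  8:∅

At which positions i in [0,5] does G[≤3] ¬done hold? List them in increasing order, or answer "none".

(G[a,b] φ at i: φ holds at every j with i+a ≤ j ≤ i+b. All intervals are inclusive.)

Evaluate at each i in [0,5]:
  i=0: ✗ (fails at j=0)
  i=1: ✗ (fails at j=3)
  i=2: ✗ (fails at j=3)
  i=3: ✗ (fails at j=3)
  i=4: ✗ (fails at j=6)
  i=5: ✗ (fails at j=6)

none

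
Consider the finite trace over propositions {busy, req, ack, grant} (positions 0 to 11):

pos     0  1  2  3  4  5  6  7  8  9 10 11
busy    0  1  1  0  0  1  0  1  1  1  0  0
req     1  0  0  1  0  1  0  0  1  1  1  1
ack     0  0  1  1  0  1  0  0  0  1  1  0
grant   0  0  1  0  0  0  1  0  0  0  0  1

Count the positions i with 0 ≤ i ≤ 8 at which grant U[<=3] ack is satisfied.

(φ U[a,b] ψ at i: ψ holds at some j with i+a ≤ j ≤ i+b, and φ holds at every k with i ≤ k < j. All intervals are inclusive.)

Evaluate at each i in [0,8]:
  i=0: ✗ (lhs fails at k=0 before rhs at j=2)
  i=1: ✗ (lhs fails at k=1 before rhs at j=2)
  i=2: ✓ (rhs at j=2)
  i=3: ✓ (rhs at j=3)
  i=4: ✗ (lhs fails at k=4 before rhs at j=5)
  i=5: ✓ (rhs at j=5)
  i=6: ✗ (lhs fails at k=7 before rhs at j=9)
  i=7: ✗ (lhs fails at k=7 before rhs at j=9)
  i=8: ✗ (lhs fails at k=8 before rhs at j=9)
Positions where it holds: {2, 3, 5} → 3.

3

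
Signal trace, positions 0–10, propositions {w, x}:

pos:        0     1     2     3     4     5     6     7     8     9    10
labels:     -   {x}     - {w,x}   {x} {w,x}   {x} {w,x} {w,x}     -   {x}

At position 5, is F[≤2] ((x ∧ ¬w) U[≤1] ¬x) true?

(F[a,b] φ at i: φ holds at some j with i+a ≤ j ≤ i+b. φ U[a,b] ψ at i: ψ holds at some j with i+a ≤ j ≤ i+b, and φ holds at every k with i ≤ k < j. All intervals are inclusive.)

No

Check ((x ∧ ¬w) U[≤1] ¬x) at each j in [5,7]:
  j=5: fails
  j=6: fails
  j=7: fails
No position in the window satisfies it → formula fails.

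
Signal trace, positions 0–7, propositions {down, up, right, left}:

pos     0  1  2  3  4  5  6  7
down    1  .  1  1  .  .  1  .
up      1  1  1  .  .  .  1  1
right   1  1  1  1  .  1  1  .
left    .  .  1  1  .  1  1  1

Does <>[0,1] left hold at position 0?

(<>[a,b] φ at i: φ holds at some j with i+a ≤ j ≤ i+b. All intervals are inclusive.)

No

Check left at each j in [0,1]:
  j=0: false
  j=1: false
No position in the window satisfies it → formula fails.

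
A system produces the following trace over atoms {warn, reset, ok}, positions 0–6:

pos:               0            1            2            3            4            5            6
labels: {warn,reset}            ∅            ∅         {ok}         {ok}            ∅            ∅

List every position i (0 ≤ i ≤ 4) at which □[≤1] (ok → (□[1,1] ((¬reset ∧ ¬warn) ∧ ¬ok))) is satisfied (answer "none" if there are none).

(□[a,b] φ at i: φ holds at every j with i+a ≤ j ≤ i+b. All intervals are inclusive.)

Evaluate at each i in [0,4]:
  i=0: ✓ (all of [0,1])
  i=1: ✓ (all of [1,2])
  i=2: ✗ (fails at j=3)
  i=3: ✗ (fails at j=3)
  i=4: ✓ (all of [4,5])

0, 1, 4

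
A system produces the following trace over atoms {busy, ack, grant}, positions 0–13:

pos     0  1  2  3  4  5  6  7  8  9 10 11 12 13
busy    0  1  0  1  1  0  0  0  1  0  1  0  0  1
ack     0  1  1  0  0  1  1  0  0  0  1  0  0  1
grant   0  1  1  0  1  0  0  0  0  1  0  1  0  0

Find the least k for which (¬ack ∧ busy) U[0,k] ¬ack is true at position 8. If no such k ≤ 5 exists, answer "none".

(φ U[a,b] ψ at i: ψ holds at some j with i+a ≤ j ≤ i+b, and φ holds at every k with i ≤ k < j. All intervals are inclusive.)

Need earliest j ≥ 8 with ¬ack, and (¬ack ∧ busy) at every k in [8,j-1].
  j=8: rhs holds (empty prefix). k = 0.

0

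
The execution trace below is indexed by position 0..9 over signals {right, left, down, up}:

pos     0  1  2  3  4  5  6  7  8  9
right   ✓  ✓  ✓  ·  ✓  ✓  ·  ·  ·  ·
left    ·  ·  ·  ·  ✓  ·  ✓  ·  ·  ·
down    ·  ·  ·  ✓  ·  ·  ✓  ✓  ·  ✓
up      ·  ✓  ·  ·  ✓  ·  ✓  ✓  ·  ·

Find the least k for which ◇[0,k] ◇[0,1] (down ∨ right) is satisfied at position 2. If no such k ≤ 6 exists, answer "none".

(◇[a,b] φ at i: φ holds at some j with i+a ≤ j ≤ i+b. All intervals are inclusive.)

Scan j = 2,3,… for ◇[0,1] (down ∨ right):
  j=2: holds
First hit at j=2, so smallest k = 2-2 = 0.

0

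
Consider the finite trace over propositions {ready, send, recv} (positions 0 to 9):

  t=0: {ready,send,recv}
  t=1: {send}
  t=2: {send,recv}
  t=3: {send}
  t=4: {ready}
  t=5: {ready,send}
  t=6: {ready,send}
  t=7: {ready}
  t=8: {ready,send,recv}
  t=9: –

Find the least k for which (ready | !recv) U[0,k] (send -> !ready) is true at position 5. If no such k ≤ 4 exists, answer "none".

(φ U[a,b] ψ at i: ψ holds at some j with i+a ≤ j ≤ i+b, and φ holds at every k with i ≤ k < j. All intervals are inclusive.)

Need earliest j ≥ 5 with (send -> !ready), and (ready | !recv) at every k in [5,j-1].
  j=5: rhs fails.
  j=6: rhs fails.
  j=7: rhs holds; lhs holds on [5,6]. k = 2.

2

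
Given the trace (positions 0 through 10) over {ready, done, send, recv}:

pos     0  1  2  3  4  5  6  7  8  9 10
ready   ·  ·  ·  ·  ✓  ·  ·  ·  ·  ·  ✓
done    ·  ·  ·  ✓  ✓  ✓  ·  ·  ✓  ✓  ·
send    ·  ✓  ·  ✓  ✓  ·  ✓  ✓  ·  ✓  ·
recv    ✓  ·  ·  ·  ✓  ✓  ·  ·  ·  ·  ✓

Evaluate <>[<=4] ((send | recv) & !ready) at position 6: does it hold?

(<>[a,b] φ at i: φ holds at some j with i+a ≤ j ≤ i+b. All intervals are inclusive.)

Check ((send | recv) & !ready) at each j in [6,10]:
  j=6: true
  j=7: true
  j=8: false
  j=9: true
  j=10: false
Found at j=6 → formula holds.

True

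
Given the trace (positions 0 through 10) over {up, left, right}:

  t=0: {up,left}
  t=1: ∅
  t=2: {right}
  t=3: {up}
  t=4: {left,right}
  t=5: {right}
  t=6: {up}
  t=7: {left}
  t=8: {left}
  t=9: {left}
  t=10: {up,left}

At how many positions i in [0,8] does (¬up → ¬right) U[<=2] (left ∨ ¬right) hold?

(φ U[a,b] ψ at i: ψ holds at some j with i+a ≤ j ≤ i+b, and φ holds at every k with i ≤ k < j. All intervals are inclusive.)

Evaluate at each i in [0,8]:
  i=0: ✓ (rhs at j=0)
  i=1: ✓ (rhs at j=1)
  i=2: ✗ (lhs fails at k=2 before rhs at j=3)
  i=3: ✓ (rhs at j=3)
  i=4: ✓ (rhs at j=4)
  i=5: ✗ (lhs fails at k=5 before rhs at j=6)
  i=6: ✓ (rhs at j=6)
  i=7: ✓ (rhs at j=7)
  i=8: ✓ (rhs at j=8)
Positions where it holds: {0, 1, 3, 4, 6, 7, 8} → 7.

7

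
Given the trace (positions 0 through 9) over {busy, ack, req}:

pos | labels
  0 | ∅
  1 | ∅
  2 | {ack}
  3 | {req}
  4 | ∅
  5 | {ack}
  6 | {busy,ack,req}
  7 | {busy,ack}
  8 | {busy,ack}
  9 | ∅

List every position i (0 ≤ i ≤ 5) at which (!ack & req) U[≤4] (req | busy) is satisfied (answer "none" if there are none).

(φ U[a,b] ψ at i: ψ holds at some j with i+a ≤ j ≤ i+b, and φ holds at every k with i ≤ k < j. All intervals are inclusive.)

Evaluate at each i in [0,5]:
  i=0: ✗ (lhs fails at k=0 before rhs at j=3)
  i=1: ✗ (lhs fails at k=1 before rhs at j=3)
  i=2: ✗ (lhs fails at k=2 before rhs at j=3)
  i=3: ✓ (rhs at j=3)
  i=4: ✗ (lhs fails at k=4 before rhs at j=6)
  i=5: ✗ (lhs fails at k=5 before rhs at j=6)

3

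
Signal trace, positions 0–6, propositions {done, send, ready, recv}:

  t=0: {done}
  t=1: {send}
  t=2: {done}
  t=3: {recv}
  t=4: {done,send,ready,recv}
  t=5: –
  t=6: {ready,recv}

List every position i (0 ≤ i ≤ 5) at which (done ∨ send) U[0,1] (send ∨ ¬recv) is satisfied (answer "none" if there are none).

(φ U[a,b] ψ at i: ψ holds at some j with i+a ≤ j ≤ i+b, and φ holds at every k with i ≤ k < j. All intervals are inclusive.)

Evaluate at each i in [0,5]:
  i=0: ✓ (rhs at j=0)
  i=1: ✓ (rhs at j=1)
  i=2: ✓ (rhs at j=2)
  i=3: ✗ (lhs fails at k=3 before rhs at j=4)
  i=4: ✓ (rhs at j=4)
  i=5: ✓ (rhs at j=5)

0, 1, 2, 4, 5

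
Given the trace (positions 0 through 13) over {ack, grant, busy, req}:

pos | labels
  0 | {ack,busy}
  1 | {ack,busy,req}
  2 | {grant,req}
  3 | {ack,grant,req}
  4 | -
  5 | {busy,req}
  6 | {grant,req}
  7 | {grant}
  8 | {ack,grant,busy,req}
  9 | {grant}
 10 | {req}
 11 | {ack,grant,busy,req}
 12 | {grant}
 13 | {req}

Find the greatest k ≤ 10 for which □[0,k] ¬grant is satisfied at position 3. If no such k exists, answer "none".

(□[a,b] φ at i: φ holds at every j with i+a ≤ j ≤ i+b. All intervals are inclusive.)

¬grant must hold from j=3 onward; find where it first fails.
  j=3: fails → no k works.

none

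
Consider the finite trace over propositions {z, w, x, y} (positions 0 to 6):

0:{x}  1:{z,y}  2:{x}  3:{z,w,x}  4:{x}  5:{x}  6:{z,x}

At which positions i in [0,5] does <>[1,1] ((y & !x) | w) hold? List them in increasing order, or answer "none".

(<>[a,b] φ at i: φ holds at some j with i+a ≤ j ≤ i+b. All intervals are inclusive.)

0, 2

Evaluate at each i in [0,5]:
  i=0: ✓ (witness j=1)
  i=1: ✗ (none in [2,2])
  i=2: ✓ (witness j=3)
  i=3: ✗ (none in [4,4])
  i=4: ✗ (none in [5,5])
  i=5: ✗ (none in [6,6])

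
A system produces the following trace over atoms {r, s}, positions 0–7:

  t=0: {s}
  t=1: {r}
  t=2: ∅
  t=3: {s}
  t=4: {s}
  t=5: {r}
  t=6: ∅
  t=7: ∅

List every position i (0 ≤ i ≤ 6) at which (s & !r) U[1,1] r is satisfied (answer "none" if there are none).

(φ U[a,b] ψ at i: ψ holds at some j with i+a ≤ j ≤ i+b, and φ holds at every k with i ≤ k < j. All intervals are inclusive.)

Evaluate at each i in [0,6]:
  i=0: ✓ (rhs at j=1; lhs holds on [0,0])
  i=1: ✗ (no rhs in [2,2])
  i=2: ✗ (no rhs in [3,3])
  i=3: ✗ (no rhs in [4,4])
  i=4: ✓ (rhs at j=5; lhs holds on [4,4])
  i=5: ✗ (no rhs in [6,6])
  i=6: ✗ (no rhs in [7,7])

0, 4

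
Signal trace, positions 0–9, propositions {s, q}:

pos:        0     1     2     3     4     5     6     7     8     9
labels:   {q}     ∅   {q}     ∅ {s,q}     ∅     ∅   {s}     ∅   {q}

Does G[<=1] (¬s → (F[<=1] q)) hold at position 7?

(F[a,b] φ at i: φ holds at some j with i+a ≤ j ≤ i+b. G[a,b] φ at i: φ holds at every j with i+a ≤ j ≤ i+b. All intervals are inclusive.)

True

Check (¬s → (F[<=1] q)) at every j in [7,8]:
  j=7: antecedent false → ✓
  j=8: antecedent true; consequent holds (witness at 9) → ✓
All positions satisfy it → formula holds.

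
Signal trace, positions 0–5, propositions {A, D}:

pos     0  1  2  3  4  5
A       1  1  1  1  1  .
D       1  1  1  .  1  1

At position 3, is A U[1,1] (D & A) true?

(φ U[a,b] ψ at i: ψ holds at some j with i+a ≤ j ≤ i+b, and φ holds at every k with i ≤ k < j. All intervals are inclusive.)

Yes

Need some j in [4,4] with (D & A), and A at every k in [3,j-1].
  j=4: (D & A) holds; A holds at every k in [3,3] → satisfied.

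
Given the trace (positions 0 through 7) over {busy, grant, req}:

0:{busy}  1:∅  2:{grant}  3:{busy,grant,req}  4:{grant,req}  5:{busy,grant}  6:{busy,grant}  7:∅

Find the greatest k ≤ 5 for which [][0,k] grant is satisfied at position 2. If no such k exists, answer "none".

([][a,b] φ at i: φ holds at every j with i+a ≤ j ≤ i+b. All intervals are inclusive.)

4

grant must hold from j=2 onward; find where it first fails.
  j=2: holds
  j=3: holds
  j=4: holds
  j=5: holds
  j=6: holds
  j=7: fails
Holds on [2,6], so largest k = 4.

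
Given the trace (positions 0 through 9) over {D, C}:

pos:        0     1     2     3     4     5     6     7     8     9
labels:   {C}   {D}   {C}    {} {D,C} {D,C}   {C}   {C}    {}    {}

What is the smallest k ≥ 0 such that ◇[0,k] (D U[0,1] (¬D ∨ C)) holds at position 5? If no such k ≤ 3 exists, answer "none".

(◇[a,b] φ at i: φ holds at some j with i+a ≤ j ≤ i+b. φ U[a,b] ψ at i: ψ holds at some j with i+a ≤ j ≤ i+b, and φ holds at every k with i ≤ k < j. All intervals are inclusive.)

Scan j = 5,6,… for (D U[0,1] (¬D ∨ C)):
  j=5: holds
First hit at j=5, so smallest k = 5-5 = 0.

0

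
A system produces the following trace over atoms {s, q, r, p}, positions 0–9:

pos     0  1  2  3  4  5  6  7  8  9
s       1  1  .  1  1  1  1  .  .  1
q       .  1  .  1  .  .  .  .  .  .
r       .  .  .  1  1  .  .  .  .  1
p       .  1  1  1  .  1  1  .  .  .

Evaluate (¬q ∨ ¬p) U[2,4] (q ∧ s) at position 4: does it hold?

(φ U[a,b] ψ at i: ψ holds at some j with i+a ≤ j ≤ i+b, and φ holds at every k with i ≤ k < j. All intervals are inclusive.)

False

Need some j in [6,8] with (q ∧ s), and (¬q ∨ ¬p) at every k in [4,j-1].
  j=6: (q ∧ s) false.
  j=7: (q ∧ s) false.
  j=8: (q ∧ s) false.
No j in the window works → until fails.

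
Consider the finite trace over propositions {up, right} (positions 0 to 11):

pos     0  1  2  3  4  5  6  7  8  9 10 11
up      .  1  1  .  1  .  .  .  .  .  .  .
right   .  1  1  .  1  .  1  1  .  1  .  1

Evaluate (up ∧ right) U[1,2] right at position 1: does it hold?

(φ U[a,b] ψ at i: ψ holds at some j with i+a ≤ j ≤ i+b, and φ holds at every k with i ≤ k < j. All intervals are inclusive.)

Need some j in [2,3] with right, and (up ∧ right) at every k in [1,j-1].
  j=2: right holds; (up ∧ right) holds at every k in [1,1] → satisfied.

True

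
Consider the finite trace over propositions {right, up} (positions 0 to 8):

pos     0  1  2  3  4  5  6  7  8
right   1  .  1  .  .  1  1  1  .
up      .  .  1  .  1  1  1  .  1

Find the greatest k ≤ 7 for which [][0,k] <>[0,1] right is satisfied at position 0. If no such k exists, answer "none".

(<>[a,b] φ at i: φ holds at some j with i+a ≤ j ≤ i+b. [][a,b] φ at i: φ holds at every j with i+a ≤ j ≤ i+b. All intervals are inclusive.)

<>[0,1] right must hold from j=0 onward; find where it first fails.
  j=0: holds
  j=1: holds
  j=2: holds
  j=3: fails
Holds on [0,2], so largest k = 2.

2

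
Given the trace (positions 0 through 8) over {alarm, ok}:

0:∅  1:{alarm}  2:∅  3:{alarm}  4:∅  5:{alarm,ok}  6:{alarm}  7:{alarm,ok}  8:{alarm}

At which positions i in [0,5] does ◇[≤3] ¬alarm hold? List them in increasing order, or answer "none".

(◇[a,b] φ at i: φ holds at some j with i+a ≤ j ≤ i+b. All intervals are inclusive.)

Evaluate at each i in [0,5]:
  i=0: ✓ (witness j=0)
  i=1: ✓ (witness j=2)
  i=2: ✓ (witness j=2)
  i=3: ✓ (witness j=4)
  i=4: ✓ (witness j=4)
  i=5: ✗ (none in [5,8])

0, 1, 2, 3, 4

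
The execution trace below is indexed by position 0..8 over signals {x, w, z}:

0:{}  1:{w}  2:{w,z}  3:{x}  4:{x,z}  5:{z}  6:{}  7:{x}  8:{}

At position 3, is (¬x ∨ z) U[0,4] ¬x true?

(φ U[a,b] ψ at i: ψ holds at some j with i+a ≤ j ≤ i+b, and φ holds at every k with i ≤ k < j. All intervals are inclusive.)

Need some j in [3,7] with ¬x, and (¬x ∨ z) at every k in [3,j-1].
  j=3: ¬x false.
  j=4: ¬x false.
  j=5: ¬x holds, but (¬x ∨ z) fails at k=3 → not this j.
  j=6: ¬x holds, but (¬x ∨ z) fails at k=3 → not this j.
  j=7: ¬x false.
No j in the window works → until fails.

Does not hold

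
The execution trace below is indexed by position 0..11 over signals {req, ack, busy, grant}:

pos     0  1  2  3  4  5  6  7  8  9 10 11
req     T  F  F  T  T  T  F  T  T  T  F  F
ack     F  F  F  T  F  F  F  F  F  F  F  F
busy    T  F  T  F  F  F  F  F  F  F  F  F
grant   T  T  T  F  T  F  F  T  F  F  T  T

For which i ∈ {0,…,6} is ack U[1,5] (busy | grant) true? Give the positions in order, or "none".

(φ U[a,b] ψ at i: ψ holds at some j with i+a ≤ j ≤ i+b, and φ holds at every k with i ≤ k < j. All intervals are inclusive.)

Evaluate at each i in [0,6]:
  i=0: ✗ (lhs fails at k=0 before rhs at j=1)
  i=1: ✗ (lhs fails at k=1 before rhs at j=2)
  i=2: ✗ (lhs fails at k=2 before rhs at j=4)
  i=3: ✓ (rhs at j=4; lhs holds on [3,3])
  i=4: ✗ (lhs fails at k=4 before rhs at j=7)
  i=5: ✗ (lhs fails at k=5 before rhs at j=7)
  i=6: ✗ (lhs fails at k=6 before rhs at j=7)

3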